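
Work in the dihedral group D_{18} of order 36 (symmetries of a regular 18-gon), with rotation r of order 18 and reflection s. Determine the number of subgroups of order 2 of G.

|G| = 36 and 2 | 36, so subgroups of order 2 are possible by Lagrange.
The subgroups of order 2 are: {e, r^10s}; {e, r^11s}; {e, r^12s}; {e, r^13s}; … (19 in all).
So G has 19 subgroups of order 2.

19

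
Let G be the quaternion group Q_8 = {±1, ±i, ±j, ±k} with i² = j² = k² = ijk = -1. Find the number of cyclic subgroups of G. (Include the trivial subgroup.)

5

Each element a generates a cyclic subgroup ⟨a⟩; distinct elements may generate the same one (a cyclic group of order d has φ(d) generators).
Cyclic subgroups by order — order 1: 1; order 2: 1; order 4: 3.
Total: 5.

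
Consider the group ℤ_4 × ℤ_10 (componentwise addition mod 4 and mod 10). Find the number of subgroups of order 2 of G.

|G| = 40 and 2 | 40, so subgroups of order 2 are possible by Lagrange.
The subgroups of order 2 are: {(0,0), (0,5)}; {(0,0), (2,0)}; {(0,0), (2,5)}.
So G has 3 subgroups of order 2.

3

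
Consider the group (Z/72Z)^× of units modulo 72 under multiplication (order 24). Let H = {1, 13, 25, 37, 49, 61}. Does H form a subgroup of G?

Yes

|H| = 6 divides |G| = 24, consistent with Lagrange.
H contains the identity, every element's inverse is in H, and H is closed under ·: it is a subgroup.
In fact H = ⟨61⟩.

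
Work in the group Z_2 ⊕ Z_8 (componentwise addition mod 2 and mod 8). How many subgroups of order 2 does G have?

3

|G| = 16 and 2 | 16, so subgroups of order 2 are possible by Lagrange.
The subgroups of order 2 are: {(0,0), (0,4)}; {(0,0), (1,0)}; {(0,0), (1,4)}.
So G has 3 subgroups of order 2.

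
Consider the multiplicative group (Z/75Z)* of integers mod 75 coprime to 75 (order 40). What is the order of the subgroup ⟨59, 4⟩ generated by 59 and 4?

|⟨59⟩| = 10 and |⟨4⟩| = 10, so |H| is a multiple of lcm(10, 10) = 10 and divides |G| = 40.
Closing under the operation: H = {1, 4, 11, 14, 16, 19, 26, 29, 31, 34, 41, 44, 46, 49, 56, 59, 61, 64, 71, 74}, so |H| = 20.

20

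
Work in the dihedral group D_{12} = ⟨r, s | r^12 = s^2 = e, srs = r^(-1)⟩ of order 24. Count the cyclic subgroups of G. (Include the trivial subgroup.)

18

A cyclic subgroup of order d is generated by each of its φ(d) elements of order d, so the cyclic subgroups of order d number (#elements of order d)/φ(d).
Cyclic subgroups by order — order 1: 1; order 2: 13; order 3: 1; order 4: 1; order 6: 1; order 12: 1.
Total: 18.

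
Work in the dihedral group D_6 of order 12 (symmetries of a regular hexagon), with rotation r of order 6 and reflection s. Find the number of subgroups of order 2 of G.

7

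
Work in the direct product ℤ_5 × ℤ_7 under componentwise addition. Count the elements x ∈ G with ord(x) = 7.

An element (a,b) has order lcm(ord(a), ord(b)); count pairs with lcm equal to 7.
Enumerating gives 6 such elements.

6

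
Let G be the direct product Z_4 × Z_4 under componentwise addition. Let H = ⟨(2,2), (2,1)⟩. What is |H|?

|⟨(2,2)⟩| = 2 and |⟨(2,1)⟩| = 4, so |H| is a multiple of lcm(2, 4) = 4 and divides |G| = 16.
Closing under the operation: H = {(0,0), (0,1), (0,2), (0,3), (2,0), (2,1), (2,2), (2,3)}, so |H| = 8.

8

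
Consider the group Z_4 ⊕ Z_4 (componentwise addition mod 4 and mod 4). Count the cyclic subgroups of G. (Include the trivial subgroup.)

A cyclic subgroup of order d is generated by each of its φ(d) elements of order d, so the cyclic subgroups of order d number (#elements of order d)/φ(d).
Cyclic subgroups by order — order 1: 1; order 2: 3; order 4: 6.
Total: 10.

10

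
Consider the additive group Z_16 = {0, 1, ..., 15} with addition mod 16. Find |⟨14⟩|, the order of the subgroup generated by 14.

8

In Z_16, the order of an element a is n/gcd(a, n).
gcd(14, 16) = 2, so |⟨14⟩| = 16/2 = 8.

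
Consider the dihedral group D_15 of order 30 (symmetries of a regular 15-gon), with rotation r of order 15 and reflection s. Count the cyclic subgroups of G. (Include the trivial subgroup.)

Each element a generates a cyclic subgroup ⟨a⟩; distinct elements may generate the same one (a cyclic group of order d has φ(d) generators).
Cyclic subgroups by order — order 1: 1; order 2: 15; order 3: 1; order 5: 1; order 15: 1.
Total: 19.

19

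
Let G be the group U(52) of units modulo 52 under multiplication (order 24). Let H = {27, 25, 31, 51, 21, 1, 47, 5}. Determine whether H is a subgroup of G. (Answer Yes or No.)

|H| = 8 divides |G| = 24, consistent with Lagrange.
H contains the identity, every element's inverse is in H, and H is closed under ·: it is a subgroup.

Yes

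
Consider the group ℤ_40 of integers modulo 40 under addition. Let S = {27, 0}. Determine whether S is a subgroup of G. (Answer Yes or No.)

27 ∈ S but its inverse 13 ∉ S, so S is not a subgroup.

No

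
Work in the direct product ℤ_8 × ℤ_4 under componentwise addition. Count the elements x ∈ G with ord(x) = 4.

12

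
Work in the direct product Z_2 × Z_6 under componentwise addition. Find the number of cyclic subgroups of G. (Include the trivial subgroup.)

Each element a generates a cyclic subgroup ⟨a⟩; distinct elements may generate the same one (a cyclic group of order d has φ(d) generators).
Cyclic subgroups by order — order 1: 1; order 2: 3; order 3: 1; order 6: 3.
Total: 8.

8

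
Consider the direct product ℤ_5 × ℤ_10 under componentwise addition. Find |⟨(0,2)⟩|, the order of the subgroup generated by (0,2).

The order of (0,2) in Z_5 × Z_10 is lcm(ord(0) in Z_5, ord(2) in Z_10).
ord(0) = 1 and ord(2) = 5, so |⟨(0,2)⟩| = lcm(1, 5) = 5.

5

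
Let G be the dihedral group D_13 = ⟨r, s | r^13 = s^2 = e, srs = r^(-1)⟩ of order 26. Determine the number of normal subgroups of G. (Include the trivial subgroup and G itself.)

3

G has 16 subgroups. Checking conjugation-invariance by order — order 1: 1/1 normal; order 2: 0/13 normal; order 13: 1/1 normal; order 26: 1/1 normal.
Total normal subgroups: 3.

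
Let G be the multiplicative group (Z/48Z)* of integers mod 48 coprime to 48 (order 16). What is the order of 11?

Compute successive powers of 11 mod 48: 11, 25, 35, 1; 11^4 ≡ 1 (mod 48).
So |⟨11⟩| = 4.

4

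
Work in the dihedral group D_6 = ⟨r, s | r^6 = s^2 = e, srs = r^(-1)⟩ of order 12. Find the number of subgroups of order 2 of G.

7

|G| = 12 and 2 | 12, so subgroups of order 2 are possible by Lagrange.
The subgroups of order 2 are: {e, r^2s}; {e, r^3}; {e, r^3s}; {e, r^4s}; … (7 in all).
So G has 7 subgroups of order 2.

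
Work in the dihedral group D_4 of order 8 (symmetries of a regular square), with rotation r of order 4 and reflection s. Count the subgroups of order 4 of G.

|G| = 8 and 4 | 8, so subgroups of order 4 are possible by Lagrange.
The subgroups of order 4 are: {e, r, r^2, r^3}; {e, r^2, s, r^2s}; {e, r^2, rs, r^3s}.
So G has 3 subgroups of order 4.

3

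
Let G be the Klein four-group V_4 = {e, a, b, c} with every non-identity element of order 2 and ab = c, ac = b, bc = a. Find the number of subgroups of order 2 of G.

3

|G| = 4 and 2 | 4, so subgroups of order 2 are possible by Lagrange.
The subgroups of order 2 are: {e, a}; {e, b}; {e, c}.
So G has 3 subgroups of order 2.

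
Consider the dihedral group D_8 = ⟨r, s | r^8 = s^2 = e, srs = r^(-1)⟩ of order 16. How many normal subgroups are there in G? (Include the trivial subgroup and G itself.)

G has 19 subgroups. Checking conjugation-invariance by order — order 1: 1/1 normal; order 2: 1/9 normal; order 4: 1/5 normal; order 8: 3/3 normal; order 16: 1/1 normal.
Total normal subgroups: 7.

7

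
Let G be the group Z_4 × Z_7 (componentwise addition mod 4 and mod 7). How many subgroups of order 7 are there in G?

|G| = 28 and 7 | 28, so subgroups of order 7 are possible by Lagrange.
The subgroups of order 7 are: {(0,0), (0,1), (0,2), (0,3), (0,4), (0,5), (0,6)}.
So G has 1 subgroup of order 7.

1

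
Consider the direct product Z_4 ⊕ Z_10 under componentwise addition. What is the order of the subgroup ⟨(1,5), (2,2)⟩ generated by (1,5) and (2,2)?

|⟨(1,5)⟩| = 4 and |⟨(2,2)⟩| = 10, so |H| is a multiple of lcm(4, 10) = 20 and divides |G| = 40.
Closing under the operation: H = {(0,0), (0,2), (0,4), (0,6), (0,8), (1,1), (1,3), (1,5), (1,7), (1,9), (2,0), (2,2), (2,4), (2,6), (2,8), (3,1), (3,3), (3,5), (3,7), (3,9)}, so |H| = 20.

20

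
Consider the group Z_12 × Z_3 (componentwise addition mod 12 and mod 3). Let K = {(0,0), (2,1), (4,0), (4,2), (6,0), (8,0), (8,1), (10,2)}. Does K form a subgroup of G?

|K| = 8 does not divide |G| = 36, so by Lagrange K is not a subgroup.

No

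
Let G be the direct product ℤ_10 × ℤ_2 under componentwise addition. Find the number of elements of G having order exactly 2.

An element (a,b) has order lcm(ord(a), ord(b)); count pairs with lcm equal to 2.
Enumerating gives 3 such elements.

3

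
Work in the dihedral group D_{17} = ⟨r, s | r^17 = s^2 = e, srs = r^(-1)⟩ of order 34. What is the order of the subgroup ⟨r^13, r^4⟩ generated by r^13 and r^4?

17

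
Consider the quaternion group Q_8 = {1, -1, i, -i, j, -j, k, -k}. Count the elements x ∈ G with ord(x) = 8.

No element of G has order 8 (even though 8 | 8).

0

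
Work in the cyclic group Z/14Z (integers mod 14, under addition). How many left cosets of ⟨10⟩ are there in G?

|⟨10⟩| = 7 and |G| = 14.
By Lagrange, [G : H] = |G|/|H| = 14/7 = 2.

2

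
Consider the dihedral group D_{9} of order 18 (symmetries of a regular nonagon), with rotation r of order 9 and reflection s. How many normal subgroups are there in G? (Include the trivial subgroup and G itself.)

G has 16 subgroups. Checking conjugation-invariance by order — order 1: 1/1 normal; order 2: 0/9 normal; order 3: 1/1 normal; order 6: 0/3 normal; order 9: 1/1 normal; order 18: 1/1 normal.
Total normal subgroups: 4.

4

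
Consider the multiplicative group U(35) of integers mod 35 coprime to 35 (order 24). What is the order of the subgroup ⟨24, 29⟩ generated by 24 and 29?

12

|⟨24⟩| = 6 and |⟨29⟩| = 2, so |H| is a multiple of lcm(6, 2) = 6 and divides |G| = 24.
Closing under the operation: H = {1, 4, 6, 9, 11, 16, 19, 24, 26, 29, 31, 34}, so |H| = 12.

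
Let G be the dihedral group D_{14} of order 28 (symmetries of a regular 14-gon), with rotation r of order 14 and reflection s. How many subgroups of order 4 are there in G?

7

|G| = 28 and 4 | 28, so subgroups of order 4 are possible by Lagrange.
The subgroups of order 4 are: {e, r^7, r^3s, r^10s}; {e, r^7, r^4s, r^11s}; {e, r^7, r^5s, r^12s}; {e, r^7, r^6s, r^13s}; … (7 in all).
So G has 7 subgroups of order 4.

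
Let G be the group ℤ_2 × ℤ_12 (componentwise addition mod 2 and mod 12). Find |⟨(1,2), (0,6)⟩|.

|⟨(1,2)⟩| = 6 and |⟨(0,6)⟩| = 2, so |H| is a multiple of lcm(6, 2) = 6 and divides |G| = 24.
Closing under the operation: H = {(0,0), (0,2), (0,4), (0,6), (0,8), (0,10), (1,0), (1,2), (1,4), (1,6), (1,8), (1,10)}, so |H| = 12.

12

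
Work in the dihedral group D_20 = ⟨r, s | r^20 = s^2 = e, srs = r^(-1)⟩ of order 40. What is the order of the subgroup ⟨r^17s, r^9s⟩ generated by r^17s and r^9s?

|⟨r^17s⟩| = 2 and |⟨r^9s⟩| = 2, so |H| is a multiple of lcm(2, 2) = 2 and divides |G| = 40.
Closing under the operation: H = {e, r^4, r^8, r^12, r^16, rs, r^5s, r^9s, r^13s, r^17s}, so |H| = 10.

10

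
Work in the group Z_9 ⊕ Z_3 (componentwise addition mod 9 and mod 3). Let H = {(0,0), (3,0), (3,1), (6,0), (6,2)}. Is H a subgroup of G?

No

|H| = 5 does not divide |G| = 27, so by Lagrange H is not a subgroup.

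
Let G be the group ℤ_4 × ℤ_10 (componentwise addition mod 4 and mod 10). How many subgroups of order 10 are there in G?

|G| = 40 and 10 | 40, so subgroups of order 10 are possible by Lagrange.
The subgroups of order 10 are: {(0,0), (0,1), (0,2), (0,3), (0,4), (0,5), (0,6), (0,7), (0,8), (0,9)}; {(0,0), (0,2), (0,4), (0,6), (0,8), (2,0), (2,2), (2,4), (2,6), (2,8)}; {(0,0), (0,2), (0,4), (0,6), (0,8), (2,1), (2,3), (2,5), (2,7), (2,9)}.
So G has 3 subgroups of order 10.

3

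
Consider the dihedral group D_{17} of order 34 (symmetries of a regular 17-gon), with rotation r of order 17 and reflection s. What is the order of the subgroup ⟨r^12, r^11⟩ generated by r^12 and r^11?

|⟨r^12⟩| = 17 and |⟨r^11⟩| = 17, so |H| is a multiple of lcm(17, 17) = 17 and divides |G| = 34.
Closing under the operation: H = {e, r, r^2, r^3, r^4, r^5, r^6, r^7, r^8, r^9, r^10, r^11, r^12, r^13, r^14, r^15, r^16}, so |H| = 17.

17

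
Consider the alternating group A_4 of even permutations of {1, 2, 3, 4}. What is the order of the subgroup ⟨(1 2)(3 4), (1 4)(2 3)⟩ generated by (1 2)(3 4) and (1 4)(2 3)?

4

|⟨(1 2)(3 4)⟩| = 2 and |⟨(1 4)(2 3)⟩| = 2, so |H| is a multiple of lcm(2, 2) = 2 and divides |G| = 12.
Closing under the operation: H = {e, (1 2)(3 4), (1 3)(2 4), (1 4)(2 3)}, so |H| = 4.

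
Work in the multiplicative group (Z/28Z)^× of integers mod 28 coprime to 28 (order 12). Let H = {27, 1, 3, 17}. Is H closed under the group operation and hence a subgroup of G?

No

3 ∈ H but its inverse 19 ∉ H, so H is not a subgroup.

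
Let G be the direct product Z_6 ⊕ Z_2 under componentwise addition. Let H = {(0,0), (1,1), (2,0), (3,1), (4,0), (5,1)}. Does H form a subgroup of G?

|H| = 6 divides |G| = 12, consistent with Lagrange.
H contains the identity, every element's inverse is in H, and H is closed under +: it is a subgroup.
In fact H = ⟨(1,1)⟩.

Yes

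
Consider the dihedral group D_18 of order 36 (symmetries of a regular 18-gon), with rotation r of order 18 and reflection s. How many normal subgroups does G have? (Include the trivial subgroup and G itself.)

9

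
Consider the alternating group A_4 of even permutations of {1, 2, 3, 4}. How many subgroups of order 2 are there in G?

3

|G| = 12 and 2 | 12, so subgroups of order 2 are possible by Lagrange.
The subgroups of order 2 are: {e, (1 2)(3 4)}; {e, (1 3)(2 4)}; {e, (1 4)(2 3)}.
So G has 3 subgroups of order 2.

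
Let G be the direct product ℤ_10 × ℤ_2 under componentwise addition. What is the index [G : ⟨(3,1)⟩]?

2

|⟨(3,1)⟩| = 10 and |G| = 20.
By Lagrange, [G : H] = |G|/|H| = 20/10 = 2.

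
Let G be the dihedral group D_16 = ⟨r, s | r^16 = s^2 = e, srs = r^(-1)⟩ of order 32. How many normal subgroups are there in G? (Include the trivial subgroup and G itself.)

G has 36 subgroups. Checking conjugation-invariance by order — order 1: 1/1 normal; order 2: 1/17 normal; order 4: 1/9 normal; order 8: 1/5 normal; order 16: 3/3 normal; order 32: 1/1 normal.
Total normal subgroups: 8.

8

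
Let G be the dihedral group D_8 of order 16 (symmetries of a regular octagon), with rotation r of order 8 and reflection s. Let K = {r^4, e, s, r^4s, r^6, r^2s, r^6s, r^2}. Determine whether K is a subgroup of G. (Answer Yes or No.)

Yes

|K| = 8 divides |G| = 16, consistent with Lagrange.
K contains the identity, every element's inverse is in K, and K is closed under ·: it is a subgroup.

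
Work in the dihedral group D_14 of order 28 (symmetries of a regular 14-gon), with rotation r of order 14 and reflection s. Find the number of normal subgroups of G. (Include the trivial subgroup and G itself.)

7

G has 28 subgroups. Checking conjugation-invariance by order — order 1: 1/1 normal; order 2: 1/15 normal; order 4: 0/7 normal; order 7: 1/1 normal; order 14: 3/3 normal; order 28: 1/1 normal.
Total normal subgroups: 7.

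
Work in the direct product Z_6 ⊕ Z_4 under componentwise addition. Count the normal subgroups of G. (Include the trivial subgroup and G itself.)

G is abelian, so every subgroup is normal.
G has 16 subgroups in total, hence 16 normal subgroups.

16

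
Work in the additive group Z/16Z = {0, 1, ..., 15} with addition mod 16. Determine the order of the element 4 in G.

4

In Z/16Z, the order of an element a is n/gcd(a, n).
gcd(4, 16) = 4, so |⟨4⟩| = 16/4 = 4.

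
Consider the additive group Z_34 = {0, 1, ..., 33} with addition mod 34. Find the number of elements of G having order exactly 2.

1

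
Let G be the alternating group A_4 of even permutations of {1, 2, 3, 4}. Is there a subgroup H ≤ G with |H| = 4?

4 | 12. A subgroup of order 4 is {e, (1 2)(3 4), (1 3)(2 4), (1 4)(2 3)}.

Yes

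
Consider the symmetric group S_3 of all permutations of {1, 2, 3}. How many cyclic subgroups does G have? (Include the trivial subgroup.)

5

A cyclic subgroup of order d is generated by each of its φ(d) elements of order d, so the cyclic subgroups of order d number (#elements of order d)/φ(d).
Cyclic subgroups by order — order 1: 1; order 2: 3; order 3: 1.
Total: 5.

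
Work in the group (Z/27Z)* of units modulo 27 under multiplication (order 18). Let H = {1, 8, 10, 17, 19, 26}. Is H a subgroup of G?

|H| = 6 divides |G| = 18, consistent with Lagrange.
H contains the identity, every element's inverse is in H, and H is closed under ·: it is a subgroup.
In fact H = ⟨17⟩.

Yes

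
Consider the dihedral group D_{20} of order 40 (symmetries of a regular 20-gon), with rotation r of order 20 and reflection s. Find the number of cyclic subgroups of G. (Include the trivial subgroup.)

26

Group the elements of G by the cyclic subgroup they generate; each cyclic subgroup of order d accounts for φ(d) elements.
Cyclic subgroups by order — order 1: 1; order 2: 21; order 4: 1; order 5: 1; order 10: 1; order 20: 1.
Total: 26.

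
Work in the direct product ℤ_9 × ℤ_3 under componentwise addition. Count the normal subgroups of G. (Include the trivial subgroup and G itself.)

G is abelian, so every subgroup is normal.
G has 10 subgroups in total, hence 10 normal subgroups.

10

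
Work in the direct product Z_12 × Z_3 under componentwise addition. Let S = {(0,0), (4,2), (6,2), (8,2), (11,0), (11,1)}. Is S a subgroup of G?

No

(11,1) ∈ S but its inverse (1,2) ∉ S, so S is not a subgroup.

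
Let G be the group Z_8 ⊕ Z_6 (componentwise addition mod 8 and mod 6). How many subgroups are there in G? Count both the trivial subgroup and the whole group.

22

|G| = 48, so by Lagrange every subgroup order divides 48. Divisors: 1, 2, 3, 4, 6, 8, 12, 16, 24, 48.
Subgroups by order — order 1: 1; order 2: 3; order 3: 1; order 4: 3; order 6: 3; order 8: 3; order 12: 3; order 16: 1; order 24: 3; order 48: 1.
Total: 1 + 3 + 1 + 3 + 3 + 3 + 3 + 1 + 3 + 1 = 22.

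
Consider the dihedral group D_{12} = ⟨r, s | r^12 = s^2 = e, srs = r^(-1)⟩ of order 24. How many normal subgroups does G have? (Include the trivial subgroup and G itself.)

9

G has 34 subgroups. Checking conjugation-invariance by order — order 1: 1/1 normal; order 2: 1/13 normal; order 3: 1/1 normal; order 4: 1/7 normal; order 6: 1/5 normal; order 8: 0/3 normal; order 12: 3/3 normal; order 24: 1/1 normal.
Total normal subgroups: 9.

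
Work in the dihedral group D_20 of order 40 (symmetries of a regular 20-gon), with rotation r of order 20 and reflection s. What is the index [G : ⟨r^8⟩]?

8

|⟨r^8⟩| = 5 and |G| = 40.
By Lagrange, [G : H] = |G|/|H| = 40/5 = 8.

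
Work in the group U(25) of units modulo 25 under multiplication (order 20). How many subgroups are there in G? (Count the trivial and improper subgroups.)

6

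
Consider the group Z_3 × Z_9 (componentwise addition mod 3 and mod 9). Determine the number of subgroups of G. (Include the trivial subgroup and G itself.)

10

|G| = 27, so by Lagrange every subgroup order divides 27. Divisors: 1, 3, 9, 27.
Subgroups by order — order 1: 1; order 3: 4; order 9: 4; order 27: 1.
Total: 1 + 4 + 4 + 1 = 10.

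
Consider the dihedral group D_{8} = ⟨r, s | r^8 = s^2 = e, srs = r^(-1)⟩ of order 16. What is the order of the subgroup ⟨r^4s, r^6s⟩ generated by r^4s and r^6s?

|⟨r^4s⟩| = 2 and |⟨r^6s⟩| = 2, so |H| is a multiple of lcm(2, 2) = 2 and divides |G| = 16.
Closing under the operation: H = {e, r^2, r^4, r^6, s, r^2s, r^4s, r^6s}, so |H| = 8.

8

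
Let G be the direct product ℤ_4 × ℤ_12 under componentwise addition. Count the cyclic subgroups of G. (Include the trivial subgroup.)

Each element a generates a cyclic subgroup ⟨a⟩; distinct elements may generate the same one (a cyclic group of order d has φ(d) generators).
Cyclic subgroups by order — order 1: 1; order 2: 3; order 3: 1; order 4: 6; order 6: 3; order 12: 6.
Total: 20.

20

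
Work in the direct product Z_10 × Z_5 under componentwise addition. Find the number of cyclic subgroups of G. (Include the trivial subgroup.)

Group the elements of G by the cyclic subgroup they generate; each cyclic subgroup of order d accounts for φ(d) elements.
Cyclic subgroups by order — order 1: 1; order 2: 1; order 5: 6; order 10: 6.
Total: 14.

14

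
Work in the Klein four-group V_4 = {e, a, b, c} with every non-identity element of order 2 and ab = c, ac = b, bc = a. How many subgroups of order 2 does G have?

3

|G| = 4 and 2 | 4, so subgroups of order 2 are possible by Lagrange.
The subgroups of order 2 are: {e, a}; {e, b}; {e, c}.
So G has 3 subgroups of order 2.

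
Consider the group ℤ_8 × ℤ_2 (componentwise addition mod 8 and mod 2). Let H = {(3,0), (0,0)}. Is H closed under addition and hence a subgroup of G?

No

(3,0) ∈ H but its inverse (5,0) ∉ H, so H is not a subgroup.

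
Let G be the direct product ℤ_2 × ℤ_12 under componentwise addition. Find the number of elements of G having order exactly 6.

6

An element (a,b) has order lcm(ord(a), ord(b)); count pairs with lcm equal to 6.
Enumerating gives 6 such elements.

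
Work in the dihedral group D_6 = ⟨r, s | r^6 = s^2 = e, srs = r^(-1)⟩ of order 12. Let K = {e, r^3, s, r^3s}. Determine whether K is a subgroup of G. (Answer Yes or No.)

Yes

|K| = 4 divides |G| = 12, consistent with Lagrange.
K contains the identity, every element's inverse is in K, and K is closed under ·: it is a subgroup.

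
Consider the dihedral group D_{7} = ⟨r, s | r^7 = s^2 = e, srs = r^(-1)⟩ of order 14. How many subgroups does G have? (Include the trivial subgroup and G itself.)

|G| = 14, so by Lagrange every subgroup order divides 14. Divisors: 1, 2, 7, 14.
Subgroups by order — order 1: 1; order 2: 7; order 7: 1; order 14: 1.
Total: 1 + 7 + 1 + 1 = 10.

10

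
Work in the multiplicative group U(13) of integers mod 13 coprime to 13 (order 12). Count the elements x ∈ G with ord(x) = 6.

2

The elements of order 6 are: 4, 10.
That's 2.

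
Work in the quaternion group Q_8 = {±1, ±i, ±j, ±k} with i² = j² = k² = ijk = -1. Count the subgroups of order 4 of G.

3

|G| = 8 and 4 | 8, so subgroups of order 4 are possible by Lagrange.
The subgroups of order 4 are: {1, -1, i, -i}; {1, -1, j, -j}; {1, -1, k, -k}.
So G has 3 subgroups of order 4.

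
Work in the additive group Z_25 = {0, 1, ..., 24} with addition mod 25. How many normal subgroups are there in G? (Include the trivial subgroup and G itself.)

G is abelian, so every subgroup is normal.
G has 3 subgroups in total, hence 3 normal subgroups.

3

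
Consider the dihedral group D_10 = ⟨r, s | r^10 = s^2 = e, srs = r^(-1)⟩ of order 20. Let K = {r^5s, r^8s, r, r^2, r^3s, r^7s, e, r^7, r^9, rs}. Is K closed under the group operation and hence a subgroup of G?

r^7 ∈ K but its inverse r^3 ∉ K, so K is not a subgroup.

No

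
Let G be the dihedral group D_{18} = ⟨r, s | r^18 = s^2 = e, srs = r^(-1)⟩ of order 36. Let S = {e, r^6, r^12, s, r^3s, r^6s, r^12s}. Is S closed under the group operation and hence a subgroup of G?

|S| = 7 does not divide |G| = 36, so by Lagrange S is not a subgroup.

No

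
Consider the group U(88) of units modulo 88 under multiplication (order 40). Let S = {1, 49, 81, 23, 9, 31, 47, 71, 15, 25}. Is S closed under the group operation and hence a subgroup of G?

|S| = 10 divides |G| = 40, consistent with Lagrange.
S contains the identity, every element's inverse is in S, and S is closed under ·: it is a subgroup.
In fact S = ⟨71⟩.

Yes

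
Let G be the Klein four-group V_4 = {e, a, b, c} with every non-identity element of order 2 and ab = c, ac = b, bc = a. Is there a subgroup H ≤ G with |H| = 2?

Yes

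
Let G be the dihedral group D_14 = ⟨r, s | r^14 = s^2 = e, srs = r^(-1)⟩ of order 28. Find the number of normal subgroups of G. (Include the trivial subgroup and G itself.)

G has 28 subgroups. Checking conjugation-invariance by order — order 1: 1/1 normal; order 2: 1/15 normal; order 4: 0/7 normal; order 7: 1/1 normal; order 14: 3/3 normal; order 28: 1/1 normal.
Total normal subgroups: 7.

7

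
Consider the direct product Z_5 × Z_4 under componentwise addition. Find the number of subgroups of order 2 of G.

|G| = 20 and 2 | 20, so subgroups of order 2 are possible by Lagrange.
The subgroups of order 2 are: {(0,0), (0,2)}.
So G has 1 subgroup of order 2.

1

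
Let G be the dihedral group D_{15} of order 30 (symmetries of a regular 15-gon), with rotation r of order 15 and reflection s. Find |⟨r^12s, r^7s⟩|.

6

|⟨r^12s⟩| = 2 and |⟨r^7s⟩| = 2, so |H| is a multiple of lcm(2, 2) = 2 and divides |G| = 30.
Closing under the operation: H = {e, r^5, r^10, r^2s, r^7s, r^12s}, so |H| = 6.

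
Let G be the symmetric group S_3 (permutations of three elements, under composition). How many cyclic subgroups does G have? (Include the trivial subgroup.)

A cyclic subgroup of order d is generated by each of its φ(d) elements of order d, so the cyclic subgroups of order d number (#elements of order d)/φ(d).
Cyclic subgroups by order — order 1: 1; order 2: 3; order 3: 1.
Total: 5.

5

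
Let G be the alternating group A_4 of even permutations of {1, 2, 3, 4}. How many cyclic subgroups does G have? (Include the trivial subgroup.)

8

Each element a generates a cyclic subgroup ⟨a⟩; distinct elements may generate the same one (a cyclic group of order d has φ(d) generators).
Cyclic subgroups by order — order 1: 1; order 2: 3; order 3: 4.
Total: 8.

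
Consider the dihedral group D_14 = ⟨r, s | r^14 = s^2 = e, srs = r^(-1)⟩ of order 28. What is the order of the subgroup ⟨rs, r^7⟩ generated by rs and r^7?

4

|⟨rs⟩| = 2 and |⟨r^7⟩| = 2, so |H| is a multiple of lcm(2, 2) = 2 and divides |G| = 28.
Closing under the operation: H = {e, r^7, rs, r^8s}, so |H| = 4.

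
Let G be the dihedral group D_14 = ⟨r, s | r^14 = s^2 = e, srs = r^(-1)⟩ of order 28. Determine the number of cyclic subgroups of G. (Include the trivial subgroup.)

A cyclic subgroup of order d is generated by each of its φ(d) elements of order d, so the cyclic subgroups of order d number (#elements of order d)/φ(d).
Cyclic subgroups by order — order 1: 1; order 2: 15; order 7: 1; order 14: 1.
Total: 18.

18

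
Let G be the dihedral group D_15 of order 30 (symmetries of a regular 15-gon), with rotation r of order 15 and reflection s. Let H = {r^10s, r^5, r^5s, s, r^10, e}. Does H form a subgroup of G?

Yes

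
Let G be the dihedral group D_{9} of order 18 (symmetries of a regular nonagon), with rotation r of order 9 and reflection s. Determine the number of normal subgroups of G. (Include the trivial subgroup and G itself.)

4

G has 16 subgroups. Checking conjugation-invariance by order — order 1: 1/1 normal; order 2: 0/9 normal; order 3: 1/1 normal; order 6: 0/3 normal; order 9: 1/1 normal; order 18: 1/1 normal.
Total normal subgroups: 4.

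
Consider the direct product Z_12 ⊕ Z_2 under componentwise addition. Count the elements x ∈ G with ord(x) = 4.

4

An element (a,b) has order lcm(ord(a), ord(b)); count pairs with lcm equal to 4.
Enumerating gives 4 such elements.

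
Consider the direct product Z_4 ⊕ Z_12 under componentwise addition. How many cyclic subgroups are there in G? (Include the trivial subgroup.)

A cyclic subgroup of order d is generated by each of its φ(d) elements of order d, so the cyclic subgroups of order d number (#elements of order d)/φ(d).
Cyclic subgroups by order — order 1: 1; order 2: 3; order 3: 1; order 4: 6; order 6: 3; order 12: 6.
Total: 20.

20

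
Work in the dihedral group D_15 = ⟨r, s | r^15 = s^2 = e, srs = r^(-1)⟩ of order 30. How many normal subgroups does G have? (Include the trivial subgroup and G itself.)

5

G has 28 subgroups. Checking conjugation-invariance by order — order 1: 1/1 normal; order 2: 0/15 normal; order 3: 1/1 normal; order 5: 1/1 normal; order 6: 0/5 normal; order 10: 0/3 normal; order 15: 1/1 normal; order 30: 1/1 normal.
Total normal subgroups: 5.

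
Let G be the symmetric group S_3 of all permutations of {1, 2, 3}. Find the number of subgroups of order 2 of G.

|G| = 6 and 2 | 6, so subgroups of order 2 are possible by Lagrange.
The subgroups of order 2 are: {e, (1 2)}; {e, (1 3)}; {e, (2 3)}.
So G has 3 subgroups of order 2.

3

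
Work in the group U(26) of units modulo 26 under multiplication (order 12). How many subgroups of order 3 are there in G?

1

|G| = 12 and 3 | 12, so subgroups of order 3 are possible by Lagrange.
The subgroups of order 3 are: {1, 3, 9}.
So G has 1 subgroup of order 3.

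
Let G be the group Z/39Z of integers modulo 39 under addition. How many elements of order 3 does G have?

In a cyclic group of order 39, the number of elements of order d (for d | 39) is φ(d).
φ(3) = 2.

2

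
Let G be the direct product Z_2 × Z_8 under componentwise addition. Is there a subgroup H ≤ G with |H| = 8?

Yes

8 | 16. A subgroup of order 8 is {(0,0), (0,1), (0,2), (0,3), (0,4), (0,5), (0,6), (0,7)}.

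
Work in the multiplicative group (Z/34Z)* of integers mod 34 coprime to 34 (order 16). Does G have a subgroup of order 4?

4 | 16. A subgroup of order 4 is {1, 13, 21, 33}.

Yes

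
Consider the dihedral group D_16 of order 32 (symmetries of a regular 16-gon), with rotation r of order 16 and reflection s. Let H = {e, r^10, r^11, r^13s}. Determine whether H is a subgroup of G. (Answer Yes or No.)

No

r^10 ∈ H but its inverse r^6 ∉ H, so H is not a subgroup.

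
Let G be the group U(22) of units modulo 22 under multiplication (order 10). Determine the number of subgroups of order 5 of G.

1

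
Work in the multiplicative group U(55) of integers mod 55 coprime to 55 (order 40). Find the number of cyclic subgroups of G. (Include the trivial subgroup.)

12

A cyclic subgroup of order d is generated by each of its φ(d) elements of order d, so the cyclic subgroups of order d number (#elements of order d)/φ(d).
Cyclic subgroups by order — order 1: 1; order 2: 3; order 4: 2; order 5: 1; order 10: 3; order 20: 2.
Total: 12.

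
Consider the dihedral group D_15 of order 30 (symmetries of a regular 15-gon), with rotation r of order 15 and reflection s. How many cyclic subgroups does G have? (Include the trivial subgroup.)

Each element a generates a cyclic subgroup ⟨a⟩; distinct elements may generate the same one (a cyclic group of order d has φ(d) generators).
Cyclic subgroups by order — order 1: 1; order 2: 15; order 3: 1; order 5: 1; order 15: 1.
Total: 19.

19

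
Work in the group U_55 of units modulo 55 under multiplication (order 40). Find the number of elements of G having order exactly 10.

Enumerating element orders in G gives 12 elements of order 10.

12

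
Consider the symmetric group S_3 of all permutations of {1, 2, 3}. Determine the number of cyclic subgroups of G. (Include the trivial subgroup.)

5

Group the elements of G by the cyclic subgroup they generate; each cyclic subgroup of order d accounts for φ(d) elements.
Cyclic subgroups by order — order 1: 1; order 2: 3; order 3: 1.
Total: 5.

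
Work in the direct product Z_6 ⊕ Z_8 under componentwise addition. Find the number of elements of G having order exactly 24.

16

An element (a,b) has order lcm(ord(a), ord(b)); count pairs with lcm equal to 24.
Enumerating gives 16 such elements.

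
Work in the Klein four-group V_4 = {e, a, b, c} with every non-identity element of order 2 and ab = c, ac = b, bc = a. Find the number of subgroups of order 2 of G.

3

|G| = 4 and 2 | 4, so subgroups of order 2 are possible by Lagrange.
The subgroups of order 2 are: {e, a}; {e, b}; {e, c}.
So G has 3 subgroups of order 2.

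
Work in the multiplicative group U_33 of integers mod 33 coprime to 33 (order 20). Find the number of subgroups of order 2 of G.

|G| = 20 and 2 | 20, so subgroups of order 2 are possible by Lagrange.
The subgroups of order 2 are: {1, 10}; {1, 23}; {1, 32}.
So G has 3 subgroups of order 2.

3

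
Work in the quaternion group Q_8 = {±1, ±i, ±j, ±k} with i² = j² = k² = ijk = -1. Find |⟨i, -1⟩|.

4

|⟨i⟩| = 4 and |⟨-1⟩| = 2, so |H| is a multiple of lcm(4, 2) = 4 and divides |G| = 8.
Closing under the operation: H = {1, -1, i, -i}, so |H| = 4.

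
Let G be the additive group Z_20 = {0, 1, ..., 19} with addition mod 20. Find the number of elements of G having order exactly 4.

2

In a cyclic group of order 20, the number of elements of order d (for d | 20) is φ(d).
φ(4) = 2.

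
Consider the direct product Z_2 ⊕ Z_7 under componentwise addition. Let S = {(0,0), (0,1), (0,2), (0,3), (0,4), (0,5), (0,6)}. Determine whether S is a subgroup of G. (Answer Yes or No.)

Yes

|S| = 7 divides |G| = 14, consistent with Lagrange.
S contains the identity, every element's inverse is in S, and S is closed under +: it is a subgroup.
In fact S = ⟨(0,1)⟩.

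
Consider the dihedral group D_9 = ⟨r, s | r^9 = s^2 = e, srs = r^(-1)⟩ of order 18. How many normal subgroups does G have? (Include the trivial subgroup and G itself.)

4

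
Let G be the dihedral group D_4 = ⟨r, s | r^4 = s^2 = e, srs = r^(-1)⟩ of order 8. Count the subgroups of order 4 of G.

3

|G| = 8 and 4 | 8, so subgroups of order 4 are possible by Lagrange.
The subgroups of order 4 are: {e, r, r^2, r^3}; {e, r^2, s, r^2s}; {e, r^2, rs, r^3s}.
So G has 3 subgroups of order 4.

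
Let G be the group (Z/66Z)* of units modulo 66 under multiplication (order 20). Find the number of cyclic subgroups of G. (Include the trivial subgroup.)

8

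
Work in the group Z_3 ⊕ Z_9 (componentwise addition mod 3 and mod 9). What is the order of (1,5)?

9

The order of (1,5) in Z_3 × Z_9 is lcm(ord(1) in Z_3, ord(5) in Z_9).
ord(1) = 3 and ord(5) = 9, so |⟨(1,5)⟩| = lcm(3, 9) = 9.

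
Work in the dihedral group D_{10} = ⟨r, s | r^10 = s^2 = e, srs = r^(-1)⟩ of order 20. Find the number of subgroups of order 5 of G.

|G| = 20 and 5 | 20, so subgroups of order 5 are possible by Lagrange.
The subgroups of order 5 are: {e, r^2, r^4, r^6, r^8}.
So G has 1 subgroup of order 5.

1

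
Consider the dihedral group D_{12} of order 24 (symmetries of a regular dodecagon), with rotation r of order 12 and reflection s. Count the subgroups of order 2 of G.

13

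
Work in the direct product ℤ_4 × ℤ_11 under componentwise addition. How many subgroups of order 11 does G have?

|G| = 44 and 11 | 44, so subgroups of order 11 are possible by Lagrange.
The subgroups of order 11 are: {(0,0), (0,1), (0,2), (0,3), (0,4), (0,5), (0,6), (0,7), (0,8), (0,9), (0,10)}.
So G has 1 subgroup of order 11.

1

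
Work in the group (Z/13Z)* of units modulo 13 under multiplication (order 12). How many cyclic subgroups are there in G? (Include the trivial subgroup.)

A cyclic subgroup of order d is generated by each of its φ(d) elements of order d, so the cyclic subgroups of order d number (#elements of order d)/φ(d).
Cyclic subgroups by order — order 1: 1; order 2: 1; order 3: 1; order 4: 1; order 6: 1; order 12: 1.
Total: 6.

6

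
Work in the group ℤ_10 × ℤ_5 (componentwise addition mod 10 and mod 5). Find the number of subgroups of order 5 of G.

|G| = 50 and 5 | 50, so subgroups of order 5 are possible by Lagrange.
The subgroups of order 5 are: {(0,0), (0,1), (0,2), (0,3), (0,4)}; {(0,0), (2,0), (4,0), (6,0), (8,0)}; {(0,0), (2,1), (4,2), (6,3), (8,4)}; {(0,0), (2,2), (4,4), (6,1), (8,3)}; … (6 in all).
So G has 6 subgroups of order 5.

6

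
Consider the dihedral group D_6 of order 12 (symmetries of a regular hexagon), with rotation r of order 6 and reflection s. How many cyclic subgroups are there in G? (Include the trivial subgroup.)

A cyclic subgroup of order d is generated by each of its φ(d) elements of order d, so the cyclic subgroups of order d number (#elements of order d)/φ(d).
Cyclic subgroups by order — order 1: 1; order 2: 7; order 3: 1; order 6: 1.
Total: 10.

10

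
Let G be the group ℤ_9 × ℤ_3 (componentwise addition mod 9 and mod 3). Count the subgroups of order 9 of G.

4

|G| = 27 and 9 | 27, so subgroups of order 9 are possible by Lagrange.
The subgroups of order 9 are: {(0,0), (0,1), (0,2), (3,0), (3,1), (3,2), (6,0), (6,1), (6,2)}; {(0,0), (1,0), (2,0), (3,0), (4,0), (5,0), (6,0), (7,0), (8,0)}; {(0,0), (1,1), (2,2), (3,0), (4,1), (5,2), (6,0), (7,1), (8,2)}; {(0,0), (1,2), (2,1), (3,0), (4,2), (5,1), (6,0), (7,2), (8,1)}.
So G has 4 subgroups of order 9.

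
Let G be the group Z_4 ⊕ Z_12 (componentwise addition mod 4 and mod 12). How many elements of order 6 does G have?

An element (a,b) has order lcm(ord(a), ord(b)); count pairs with lcm equal to 6.
Enumerating gives 6 such elements.

6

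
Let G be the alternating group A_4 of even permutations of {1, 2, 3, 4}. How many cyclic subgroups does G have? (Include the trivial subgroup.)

Each element a generates a cyclic subgroup ⟨a⟩; distinct elements may generate the same one (a cyclic group of order d has φ(d) generators).
Cyclic subgroups by order — order 1: 1; order 2: 3; order 3: 4.
Total: 8.

8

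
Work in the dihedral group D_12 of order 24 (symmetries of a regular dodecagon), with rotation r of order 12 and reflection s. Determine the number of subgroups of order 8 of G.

3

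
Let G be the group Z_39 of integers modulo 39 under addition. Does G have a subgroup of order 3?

Yes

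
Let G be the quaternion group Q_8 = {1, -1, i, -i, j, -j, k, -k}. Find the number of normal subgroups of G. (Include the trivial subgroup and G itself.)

6

G has 6 subgroups. Checking conjugation-invariance by order — order 1: 1/1 normal; order 2: 1/1 normal; order 4: 3/3 normal; order 8: 1/1 normal.
Total normal subgroups: 6.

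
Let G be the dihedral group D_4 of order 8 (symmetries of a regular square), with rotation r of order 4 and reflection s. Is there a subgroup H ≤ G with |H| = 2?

Yes

2 | 8. A subgroup of order 2 is {e, r^2}.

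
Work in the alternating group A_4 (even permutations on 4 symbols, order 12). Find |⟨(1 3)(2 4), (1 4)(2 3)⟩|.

4

|⟨(1 3)(2 4)⟩| = 2 and |⟨(1 4)(2 3)⟩| = 2, so |H| is a multiple of lcm(2, 2) = 2 and divides |G| = 12.
Closing under the operation: H = {e, (1 2)(3 4), (1 3)(2 4), (1 4)(2 3)}, so |H| = 4.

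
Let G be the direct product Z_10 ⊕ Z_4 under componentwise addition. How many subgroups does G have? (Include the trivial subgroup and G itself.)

16

|G| = 40, so by Lagrange every subgroup order divides 40. Divisors: 1, 2, 4, 5, 8, 10, 20, 40.
Subgroups by order — order 1: 1; order 2: 3; order 4: 3; order 5: 1; order 8: 1; order 10: 3; order 20: 3; order 40: 1.
Total: 1 + 3 + 3 + 1 + 1 + 3 + 3 + 1 = 16.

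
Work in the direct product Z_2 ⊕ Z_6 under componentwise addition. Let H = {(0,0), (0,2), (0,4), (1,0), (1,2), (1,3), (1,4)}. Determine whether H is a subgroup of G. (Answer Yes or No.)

|H| = 7 does not divide |G| = 12, so by Lagrange H is not a subgroup.

No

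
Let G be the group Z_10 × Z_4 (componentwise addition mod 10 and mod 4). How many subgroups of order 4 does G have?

3

|G| = 40 and 4 | 40, so subgroups of order 4 are possible by Lagrange.
The subgroups of order 4 are: {(0,0), (0,1), (0,2), (0,3)}; {(0,0), (0,2), (5,0), (5,2)}; {(0,0), (0,2), (5,1), (5,3)}.
So G has 3 subgroups of order 4.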